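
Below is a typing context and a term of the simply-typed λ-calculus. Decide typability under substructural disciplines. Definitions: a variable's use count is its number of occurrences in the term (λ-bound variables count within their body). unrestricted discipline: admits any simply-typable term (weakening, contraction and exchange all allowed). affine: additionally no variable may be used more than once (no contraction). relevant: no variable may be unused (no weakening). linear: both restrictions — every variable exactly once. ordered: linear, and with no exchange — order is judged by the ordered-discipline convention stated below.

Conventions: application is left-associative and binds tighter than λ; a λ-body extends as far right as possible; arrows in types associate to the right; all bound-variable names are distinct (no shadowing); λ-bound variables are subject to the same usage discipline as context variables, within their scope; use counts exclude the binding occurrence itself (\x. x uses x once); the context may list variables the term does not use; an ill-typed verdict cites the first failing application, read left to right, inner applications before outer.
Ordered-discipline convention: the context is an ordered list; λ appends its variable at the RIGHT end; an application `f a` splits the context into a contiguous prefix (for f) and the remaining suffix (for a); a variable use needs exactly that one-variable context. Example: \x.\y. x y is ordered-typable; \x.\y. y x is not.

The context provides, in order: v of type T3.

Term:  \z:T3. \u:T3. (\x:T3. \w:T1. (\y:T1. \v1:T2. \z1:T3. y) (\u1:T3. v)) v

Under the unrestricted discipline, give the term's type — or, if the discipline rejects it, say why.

not well-typed under unrestricted — the type mismatch rejects it
usage: v ×2, z [bound] ×0, u [bound] ×0, x [bound] ×0, w [bound] ×0, y [bound] ×1, v1 [bound] ×0, z1 [bound] ×0, u1 [bound] ×0
order of uses: y, v, v
typing: ill-typed: an argument T3 → T3 mismatches the expected T1
all disciplines: ordered ✗ · linear ✗ · affine ✗ · relevant ✗ · unrestricted ✗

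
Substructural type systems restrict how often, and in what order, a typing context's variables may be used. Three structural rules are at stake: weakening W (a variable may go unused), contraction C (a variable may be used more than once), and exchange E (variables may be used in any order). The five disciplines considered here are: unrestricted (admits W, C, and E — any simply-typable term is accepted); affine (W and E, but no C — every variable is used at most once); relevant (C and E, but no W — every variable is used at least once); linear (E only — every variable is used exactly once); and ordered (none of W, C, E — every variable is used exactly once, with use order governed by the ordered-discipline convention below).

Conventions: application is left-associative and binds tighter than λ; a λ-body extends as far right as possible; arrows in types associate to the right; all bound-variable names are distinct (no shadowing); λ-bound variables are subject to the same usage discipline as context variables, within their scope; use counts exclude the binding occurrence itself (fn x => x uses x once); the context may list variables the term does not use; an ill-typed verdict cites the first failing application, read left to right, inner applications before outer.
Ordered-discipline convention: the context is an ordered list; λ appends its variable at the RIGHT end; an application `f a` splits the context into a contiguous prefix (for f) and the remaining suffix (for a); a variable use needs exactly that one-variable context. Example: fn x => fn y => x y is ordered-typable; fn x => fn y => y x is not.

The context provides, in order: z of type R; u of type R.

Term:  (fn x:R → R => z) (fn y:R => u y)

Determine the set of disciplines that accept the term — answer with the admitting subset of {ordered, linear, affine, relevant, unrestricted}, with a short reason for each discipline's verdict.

admitted in: none
use counts: z: 1, u: 1, x [bound]: 0, y [bound]: 1
uses in reading order: z, u, y
typing: ill-typed: non-function type R applied to an argument
ordered ✗ (fails simple typing)
linear ✗ (a type mismatch blocks all five)
affine ✗ (the type mismatch rejects it)
relevant ✗ (not simply typable)
unrestricted ✗ (fails simple typing)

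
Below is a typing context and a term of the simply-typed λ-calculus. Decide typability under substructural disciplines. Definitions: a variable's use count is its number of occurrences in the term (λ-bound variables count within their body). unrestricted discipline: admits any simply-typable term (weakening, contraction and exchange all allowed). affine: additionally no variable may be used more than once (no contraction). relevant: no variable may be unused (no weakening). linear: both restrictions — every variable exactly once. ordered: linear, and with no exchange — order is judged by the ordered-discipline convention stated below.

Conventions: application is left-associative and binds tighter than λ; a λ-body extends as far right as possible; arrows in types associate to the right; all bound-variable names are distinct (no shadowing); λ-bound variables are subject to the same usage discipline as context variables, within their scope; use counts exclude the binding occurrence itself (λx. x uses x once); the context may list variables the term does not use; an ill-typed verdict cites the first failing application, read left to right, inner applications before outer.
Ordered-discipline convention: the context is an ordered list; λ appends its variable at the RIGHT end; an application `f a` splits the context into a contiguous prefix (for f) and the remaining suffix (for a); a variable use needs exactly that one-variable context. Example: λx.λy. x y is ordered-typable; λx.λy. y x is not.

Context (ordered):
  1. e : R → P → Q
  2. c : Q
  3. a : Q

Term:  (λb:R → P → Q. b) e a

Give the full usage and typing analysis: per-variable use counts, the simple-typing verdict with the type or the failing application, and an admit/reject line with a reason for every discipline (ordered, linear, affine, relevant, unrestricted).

variable uses: e: 1×, c: 0×, a: 1×, b (bound): 1×
uses in reading order: b, e, a
typing: ill-typed: an argument Q mismatches the expected R
ordered ✗ (fails simple typing)
linear ✗ (a type mismatch blocks all five)
affine ✗ (the type mismatch rejects it)
relevant ✗ (not simply typable)
unrestricted ✗ (fails simple typing)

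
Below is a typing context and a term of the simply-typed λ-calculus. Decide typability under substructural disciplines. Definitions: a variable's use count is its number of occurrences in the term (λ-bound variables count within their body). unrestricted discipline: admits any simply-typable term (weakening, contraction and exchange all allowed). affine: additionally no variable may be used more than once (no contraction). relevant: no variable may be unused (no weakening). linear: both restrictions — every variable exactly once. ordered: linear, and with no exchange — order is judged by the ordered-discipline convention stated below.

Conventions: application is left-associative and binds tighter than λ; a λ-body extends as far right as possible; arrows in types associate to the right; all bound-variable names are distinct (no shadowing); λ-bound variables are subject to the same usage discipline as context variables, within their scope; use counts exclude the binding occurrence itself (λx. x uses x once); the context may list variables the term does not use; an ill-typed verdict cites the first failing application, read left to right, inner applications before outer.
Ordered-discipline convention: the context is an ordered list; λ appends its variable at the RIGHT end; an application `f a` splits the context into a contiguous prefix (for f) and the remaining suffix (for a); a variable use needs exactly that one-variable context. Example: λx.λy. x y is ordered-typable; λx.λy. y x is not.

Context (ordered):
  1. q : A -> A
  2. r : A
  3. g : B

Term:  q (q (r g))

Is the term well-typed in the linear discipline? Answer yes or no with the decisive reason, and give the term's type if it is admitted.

no — a type mismatch blocks all five
use counts: q ×2, r ×1, g ×1
order of uses: q, q, r, g
typing: ill-typed: non-function type A applied to an argument
across the five disciplines: ordered ✗ · linear ✗ · affine ✗ · relevant ✗ · unrestricted ✗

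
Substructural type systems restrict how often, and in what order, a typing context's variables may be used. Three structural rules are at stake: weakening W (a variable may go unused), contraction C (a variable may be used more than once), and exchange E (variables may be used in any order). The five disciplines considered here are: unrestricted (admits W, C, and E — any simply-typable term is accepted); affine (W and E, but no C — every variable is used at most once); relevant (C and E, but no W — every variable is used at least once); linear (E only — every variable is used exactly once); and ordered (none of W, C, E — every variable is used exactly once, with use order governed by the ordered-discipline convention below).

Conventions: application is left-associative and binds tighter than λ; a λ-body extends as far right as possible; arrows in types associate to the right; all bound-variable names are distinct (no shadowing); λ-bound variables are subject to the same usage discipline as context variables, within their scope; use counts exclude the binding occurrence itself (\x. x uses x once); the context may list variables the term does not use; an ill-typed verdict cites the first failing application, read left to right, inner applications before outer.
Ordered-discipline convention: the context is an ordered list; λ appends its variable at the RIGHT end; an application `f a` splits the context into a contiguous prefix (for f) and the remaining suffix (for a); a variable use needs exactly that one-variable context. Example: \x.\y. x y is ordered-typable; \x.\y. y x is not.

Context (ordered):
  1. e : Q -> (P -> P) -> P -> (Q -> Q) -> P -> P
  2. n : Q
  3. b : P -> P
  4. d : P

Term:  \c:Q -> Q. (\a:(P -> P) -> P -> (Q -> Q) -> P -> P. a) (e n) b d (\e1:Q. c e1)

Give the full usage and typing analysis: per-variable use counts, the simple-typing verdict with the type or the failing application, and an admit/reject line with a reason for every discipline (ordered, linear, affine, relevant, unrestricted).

usage: e: 1×, n: 1×, b: 1×, d: 1×, c (λ-bound): 1×, a (λ-bound): 1×, e1 (λ-bound): 1×
left-to-right use order: a, e, n, b, d, c, e1
typing: well-typed — term : (Q -> Q) -> P -> P
ordered: ✓ — one use each (e, n, b, d, c, a, e1); ordered split holds
linear: ✓ — each of e, n, b, d, c, a, e1 used exactly once
affine: ✓ — no duplicate uses among e, n, b, d, c, a, e1
relevant: ✓ — at least one use each (e, n, b, d, c, a, e1)
unrestricted: ✓ — type-checks ((Q -> Q) -> P -> P) and nothing is barred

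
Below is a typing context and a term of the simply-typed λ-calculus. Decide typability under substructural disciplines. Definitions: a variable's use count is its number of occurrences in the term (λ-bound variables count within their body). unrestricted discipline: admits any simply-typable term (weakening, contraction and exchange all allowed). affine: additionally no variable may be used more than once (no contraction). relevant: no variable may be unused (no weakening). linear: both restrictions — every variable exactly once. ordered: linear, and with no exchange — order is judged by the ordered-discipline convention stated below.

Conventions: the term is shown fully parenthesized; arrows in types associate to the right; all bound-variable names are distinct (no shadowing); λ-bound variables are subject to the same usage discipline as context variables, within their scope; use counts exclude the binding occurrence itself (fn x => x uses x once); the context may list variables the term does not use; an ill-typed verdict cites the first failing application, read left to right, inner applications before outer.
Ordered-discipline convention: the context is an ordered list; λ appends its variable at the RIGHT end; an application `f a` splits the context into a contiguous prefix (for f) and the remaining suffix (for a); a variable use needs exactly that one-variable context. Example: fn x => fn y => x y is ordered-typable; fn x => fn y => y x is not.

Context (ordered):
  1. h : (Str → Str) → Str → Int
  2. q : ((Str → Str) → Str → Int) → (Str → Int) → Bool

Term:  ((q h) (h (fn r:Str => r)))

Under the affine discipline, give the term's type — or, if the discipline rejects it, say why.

not well-typed under affine — repeated use of h ×2
variable uses: h: 2, q: 1, r (bound): 1
use order (left to right): q, h, h, r
typing: the term checks, with type Bool
per-discipline verdicts: ordered ✗ | linear ✗ | affine ✗ | relevant ✓ | unrestricted ✓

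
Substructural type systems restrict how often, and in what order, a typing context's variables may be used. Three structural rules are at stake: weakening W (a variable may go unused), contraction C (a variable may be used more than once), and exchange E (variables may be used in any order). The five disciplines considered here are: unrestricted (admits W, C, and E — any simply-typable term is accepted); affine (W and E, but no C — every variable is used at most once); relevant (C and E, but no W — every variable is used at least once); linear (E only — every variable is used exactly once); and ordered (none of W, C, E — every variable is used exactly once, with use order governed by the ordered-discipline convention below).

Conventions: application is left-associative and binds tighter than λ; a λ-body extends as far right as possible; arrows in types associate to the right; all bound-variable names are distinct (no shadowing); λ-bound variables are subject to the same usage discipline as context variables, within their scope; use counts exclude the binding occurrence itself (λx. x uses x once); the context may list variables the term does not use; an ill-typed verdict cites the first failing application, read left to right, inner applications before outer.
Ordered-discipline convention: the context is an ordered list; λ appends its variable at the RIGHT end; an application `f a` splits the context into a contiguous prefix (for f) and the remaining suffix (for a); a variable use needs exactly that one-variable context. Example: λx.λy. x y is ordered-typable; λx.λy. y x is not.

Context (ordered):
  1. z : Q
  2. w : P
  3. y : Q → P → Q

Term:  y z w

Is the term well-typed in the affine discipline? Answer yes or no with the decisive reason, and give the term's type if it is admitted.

yes — no duplicate uses among z, w, y; term : Q
counts: z=1, w=1, y=1
use order (left to right): y, z, w
typing: the term checks, with type Q
summary: ordered ✗; linear ✓; affine ✓; relevant ✓; unrestricted ✓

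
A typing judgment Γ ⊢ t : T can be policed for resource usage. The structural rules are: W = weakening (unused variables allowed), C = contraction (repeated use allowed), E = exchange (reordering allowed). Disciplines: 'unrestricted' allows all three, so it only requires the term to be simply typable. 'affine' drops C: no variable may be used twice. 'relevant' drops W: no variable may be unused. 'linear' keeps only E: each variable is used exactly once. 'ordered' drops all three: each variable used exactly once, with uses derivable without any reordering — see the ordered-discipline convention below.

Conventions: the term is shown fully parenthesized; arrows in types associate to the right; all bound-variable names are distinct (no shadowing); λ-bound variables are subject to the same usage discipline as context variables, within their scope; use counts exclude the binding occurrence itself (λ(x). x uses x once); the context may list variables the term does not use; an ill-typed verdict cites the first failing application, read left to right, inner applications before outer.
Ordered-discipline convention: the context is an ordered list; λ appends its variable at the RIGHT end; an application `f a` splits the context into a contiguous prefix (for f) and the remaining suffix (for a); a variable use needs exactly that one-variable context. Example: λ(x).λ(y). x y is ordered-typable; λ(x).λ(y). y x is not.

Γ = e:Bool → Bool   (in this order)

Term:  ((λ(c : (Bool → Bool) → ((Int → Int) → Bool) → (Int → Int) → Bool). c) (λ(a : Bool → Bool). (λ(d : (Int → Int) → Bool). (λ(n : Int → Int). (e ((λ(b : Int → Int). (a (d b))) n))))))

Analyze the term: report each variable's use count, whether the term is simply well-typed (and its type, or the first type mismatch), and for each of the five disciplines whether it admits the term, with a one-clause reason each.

usage: e ×1; c (bound) ×1; a (bound) ×1; d (bound) ×1; n (bound) ×1; b (bound) ×1
use order (left to right): c, e, a, d, b, n
typing: well-typed at (Bool → Bool) → ((Int → Int) → Bool) → (Int → Int) → Bool
ordered: ✓, e, c, a, d, n, b once each; derivable with no W/C/E
linear: ✓, single use per variable (e, c, a, d, n, b)
affine: ✓, at most one use each (e, c, a, d, n, b)
relevant: ✓, e, c, a, d, n, b: all used, weakening unneeded
unrestricted: ✓, well-typed at (Bool → Bool) → ((Int → Int) → Bool) → (Int → Int) → Bool; no restrictions here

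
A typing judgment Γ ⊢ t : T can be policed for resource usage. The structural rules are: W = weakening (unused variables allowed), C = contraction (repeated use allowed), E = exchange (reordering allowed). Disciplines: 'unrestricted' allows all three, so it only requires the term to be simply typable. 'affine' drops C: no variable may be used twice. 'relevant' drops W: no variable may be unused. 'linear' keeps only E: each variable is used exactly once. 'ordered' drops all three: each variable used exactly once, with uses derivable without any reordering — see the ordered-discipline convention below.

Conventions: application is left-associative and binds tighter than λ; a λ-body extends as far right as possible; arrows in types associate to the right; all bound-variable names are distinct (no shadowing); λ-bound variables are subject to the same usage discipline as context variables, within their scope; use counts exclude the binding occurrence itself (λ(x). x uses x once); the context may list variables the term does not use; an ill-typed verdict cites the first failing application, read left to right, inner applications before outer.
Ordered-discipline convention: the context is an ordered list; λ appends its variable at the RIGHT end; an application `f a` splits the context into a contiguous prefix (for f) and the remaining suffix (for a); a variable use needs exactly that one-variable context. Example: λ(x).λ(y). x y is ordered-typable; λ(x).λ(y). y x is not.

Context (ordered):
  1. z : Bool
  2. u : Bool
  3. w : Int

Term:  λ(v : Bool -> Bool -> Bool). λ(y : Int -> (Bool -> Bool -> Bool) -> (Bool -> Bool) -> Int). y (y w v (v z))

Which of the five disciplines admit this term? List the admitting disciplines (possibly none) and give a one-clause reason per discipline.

accepted by: unrestricted
variable uses: z: 1; u: 0; w: 1; v (λ-bound): 2; y (λ-bound): 2
order of uses: y, y, w, v, v, z
typing: well-typed — term : (Bool -> Bool -> Bool) -> (Int -> (Bool -> Bool -> Bool) -> (Bool -> Bool) -> Int) -> (Bool -> Bool -> Bool) -> (Bool -> Bool) -> Int
ordered: ✗ — uses contraction: v ×2, y ×2; u left unused
linear: ✗ — uses contraction: v ×2, y ×2; u left unused
affine: ✗ — uses contraction: v ×2, y ×2
relevant: ✗ — u left unused
unrestricted: ✓ — typability at (Bool -> Bool -> Bool) -> (Int -> (Bool -> Bool -> Bool) -> (Bool -> Bool) -> Int) -> (Bool -> Bool -> Bool) -> (Bool -> Bool) -> Int is all that's needed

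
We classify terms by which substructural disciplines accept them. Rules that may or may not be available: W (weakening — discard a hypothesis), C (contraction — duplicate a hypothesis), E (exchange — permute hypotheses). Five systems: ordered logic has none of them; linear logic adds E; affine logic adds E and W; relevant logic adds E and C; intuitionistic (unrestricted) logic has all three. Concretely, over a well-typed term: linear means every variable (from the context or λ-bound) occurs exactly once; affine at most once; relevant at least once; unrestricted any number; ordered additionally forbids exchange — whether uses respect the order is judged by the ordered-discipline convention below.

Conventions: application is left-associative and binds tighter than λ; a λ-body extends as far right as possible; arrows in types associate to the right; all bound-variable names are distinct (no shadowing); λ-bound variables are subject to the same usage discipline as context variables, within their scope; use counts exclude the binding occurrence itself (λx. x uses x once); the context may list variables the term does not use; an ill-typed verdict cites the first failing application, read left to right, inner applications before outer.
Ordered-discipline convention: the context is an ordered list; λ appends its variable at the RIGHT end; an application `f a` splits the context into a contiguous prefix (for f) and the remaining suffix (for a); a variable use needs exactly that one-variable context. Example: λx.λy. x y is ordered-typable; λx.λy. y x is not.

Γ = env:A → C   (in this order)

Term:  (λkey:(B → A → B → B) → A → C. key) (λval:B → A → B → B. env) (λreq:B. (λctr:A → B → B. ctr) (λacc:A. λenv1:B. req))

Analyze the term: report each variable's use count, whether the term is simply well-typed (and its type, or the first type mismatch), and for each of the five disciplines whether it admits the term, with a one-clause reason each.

counts: env: 1; key (bound): 1; val (bound): 0; req (bound): 1; ctr (bound): 1; acc (bound): 0; env1 (bound): 0
use order (left to right): key, env, ctr, req
typing: ✓ — A → C
ordered ✗ (needs weakening: val, acc, env1 unused)
linear ✗ (needs weakening: val, acc, env1 unused)
affine ✓ (env, key, val, req, ctr, acc, env1: no repeats, contraction unneeded)
relevant ✗ (needs weakening: val, acc, env1 unused)
unrestricted ✓ (typability at A → C is all that's needed)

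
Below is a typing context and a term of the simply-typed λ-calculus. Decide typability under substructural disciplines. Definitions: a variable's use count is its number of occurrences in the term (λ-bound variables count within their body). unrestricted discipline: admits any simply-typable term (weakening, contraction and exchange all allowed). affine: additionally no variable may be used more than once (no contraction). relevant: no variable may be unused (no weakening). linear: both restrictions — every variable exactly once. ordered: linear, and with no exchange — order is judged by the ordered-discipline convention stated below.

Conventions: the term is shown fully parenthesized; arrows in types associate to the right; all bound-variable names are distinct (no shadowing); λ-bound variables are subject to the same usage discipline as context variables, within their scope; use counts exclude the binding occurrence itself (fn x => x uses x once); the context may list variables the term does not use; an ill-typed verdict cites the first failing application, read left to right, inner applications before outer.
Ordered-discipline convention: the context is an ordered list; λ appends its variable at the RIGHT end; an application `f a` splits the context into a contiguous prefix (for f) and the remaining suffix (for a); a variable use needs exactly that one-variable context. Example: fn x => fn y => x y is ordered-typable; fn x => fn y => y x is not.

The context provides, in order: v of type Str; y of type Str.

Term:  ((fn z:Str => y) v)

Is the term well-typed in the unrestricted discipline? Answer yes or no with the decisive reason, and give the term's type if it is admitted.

yes — typability at Str is all that's needed; term : Str
variable uses: v: 1, y: 1, z [bound]: 0
uses in reading order: y, v
typing: ✓ — Str
across the five disciplines: ordered ✗ | linear ✗ | affine ✓ | relevant ✗ | unrestricted ✓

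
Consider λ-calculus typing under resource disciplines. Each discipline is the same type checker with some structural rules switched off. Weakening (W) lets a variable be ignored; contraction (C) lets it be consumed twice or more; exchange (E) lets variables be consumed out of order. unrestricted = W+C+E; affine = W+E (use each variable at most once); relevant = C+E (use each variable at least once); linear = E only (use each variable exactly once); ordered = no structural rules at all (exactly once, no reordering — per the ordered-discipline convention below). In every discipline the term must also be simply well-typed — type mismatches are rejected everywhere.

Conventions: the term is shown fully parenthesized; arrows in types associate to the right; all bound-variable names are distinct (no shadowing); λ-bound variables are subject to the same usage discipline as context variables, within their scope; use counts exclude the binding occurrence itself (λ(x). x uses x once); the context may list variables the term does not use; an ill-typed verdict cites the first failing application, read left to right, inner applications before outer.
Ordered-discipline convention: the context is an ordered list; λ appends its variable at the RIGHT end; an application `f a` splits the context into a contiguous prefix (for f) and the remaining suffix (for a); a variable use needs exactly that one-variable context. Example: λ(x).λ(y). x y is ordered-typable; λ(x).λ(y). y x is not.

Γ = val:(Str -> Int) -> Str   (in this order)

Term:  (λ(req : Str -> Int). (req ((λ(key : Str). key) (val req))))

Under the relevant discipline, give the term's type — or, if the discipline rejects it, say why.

term : (Str -> Int) -> Int
usage: val=1; req (bound)=2; key (bound)=1
uses in reading order: req, key, val, req
typing: the term checks, with type (Str -> Int) -> Int
across the five disciplines: ordered ✗; linear ✗; affine ✗; relevant ✓; unrestricted ✓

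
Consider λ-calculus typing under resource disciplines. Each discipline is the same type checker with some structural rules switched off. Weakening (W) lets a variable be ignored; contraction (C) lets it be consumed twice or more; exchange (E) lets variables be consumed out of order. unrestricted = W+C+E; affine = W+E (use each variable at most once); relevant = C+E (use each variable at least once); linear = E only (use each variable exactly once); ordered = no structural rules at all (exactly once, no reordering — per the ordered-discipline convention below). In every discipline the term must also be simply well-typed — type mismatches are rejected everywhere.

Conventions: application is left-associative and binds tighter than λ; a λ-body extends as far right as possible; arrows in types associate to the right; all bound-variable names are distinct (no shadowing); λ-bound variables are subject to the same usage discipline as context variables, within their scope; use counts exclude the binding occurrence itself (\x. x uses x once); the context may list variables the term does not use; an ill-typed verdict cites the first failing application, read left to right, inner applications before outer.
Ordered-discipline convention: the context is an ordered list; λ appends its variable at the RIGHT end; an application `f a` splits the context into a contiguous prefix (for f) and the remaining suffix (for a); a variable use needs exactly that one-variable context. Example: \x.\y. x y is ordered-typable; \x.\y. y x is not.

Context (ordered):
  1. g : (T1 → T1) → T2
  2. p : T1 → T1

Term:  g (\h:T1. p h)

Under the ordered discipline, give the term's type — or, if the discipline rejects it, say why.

term : T2
counts: g ×1, p ×1, h (bound) ×1
use order (left to right): g, p, h
typing: well-typed at T2
summary: ordered ✓ | linear ✓ | affine ✓ | relevant ✓ | unrestricted ✓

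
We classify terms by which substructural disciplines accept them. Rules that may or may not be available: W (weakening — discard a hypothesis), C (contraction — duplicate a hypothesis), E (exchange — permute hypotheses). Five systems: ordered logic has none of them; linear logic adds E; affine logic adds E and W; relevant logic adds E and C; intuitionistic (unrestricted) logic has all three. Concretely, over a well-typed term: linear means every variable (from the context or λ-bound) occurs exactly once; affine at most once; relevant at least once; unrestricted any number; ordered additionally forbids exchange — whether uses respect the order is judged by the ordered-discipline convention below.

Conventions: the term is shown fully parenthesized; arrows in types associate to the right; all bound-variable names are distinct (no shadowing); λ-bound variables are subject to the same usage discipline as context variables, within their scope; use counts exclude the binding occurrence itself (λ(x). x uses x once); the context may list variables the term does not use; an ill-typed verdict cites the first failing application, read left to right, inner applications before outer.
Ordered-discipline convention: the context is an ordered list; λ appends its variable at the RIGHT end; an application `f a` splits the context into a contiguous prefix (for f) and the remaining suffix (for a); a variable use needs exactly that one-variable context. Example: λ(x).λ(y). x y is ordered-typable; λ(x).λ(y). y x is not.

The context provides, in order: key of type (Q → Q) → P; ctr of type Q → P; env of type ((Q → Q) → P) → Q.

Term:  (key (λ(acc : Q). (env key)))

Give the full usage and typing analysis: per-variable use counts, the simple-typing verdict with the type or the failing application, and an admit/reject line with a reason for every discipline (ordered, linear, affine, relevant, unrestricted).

use counts: key: 2, ctr: 0, env: 1, acc (bound): 0
use order (left to right): key, env, key
typing: well-typed — term : P
ordered: ✗ — uses contraction: key ×2; needs weakening: ctr, acc unused
linear: ✗ — uses contraction: key ×2; needs weakening: ctr, acc unused
affine: ✗ — uses contraction: key ×2
relevant: ✗ — needs weakening: ctr, acc unused
unrestricted: ✓ — well-typed at P; no restrictions here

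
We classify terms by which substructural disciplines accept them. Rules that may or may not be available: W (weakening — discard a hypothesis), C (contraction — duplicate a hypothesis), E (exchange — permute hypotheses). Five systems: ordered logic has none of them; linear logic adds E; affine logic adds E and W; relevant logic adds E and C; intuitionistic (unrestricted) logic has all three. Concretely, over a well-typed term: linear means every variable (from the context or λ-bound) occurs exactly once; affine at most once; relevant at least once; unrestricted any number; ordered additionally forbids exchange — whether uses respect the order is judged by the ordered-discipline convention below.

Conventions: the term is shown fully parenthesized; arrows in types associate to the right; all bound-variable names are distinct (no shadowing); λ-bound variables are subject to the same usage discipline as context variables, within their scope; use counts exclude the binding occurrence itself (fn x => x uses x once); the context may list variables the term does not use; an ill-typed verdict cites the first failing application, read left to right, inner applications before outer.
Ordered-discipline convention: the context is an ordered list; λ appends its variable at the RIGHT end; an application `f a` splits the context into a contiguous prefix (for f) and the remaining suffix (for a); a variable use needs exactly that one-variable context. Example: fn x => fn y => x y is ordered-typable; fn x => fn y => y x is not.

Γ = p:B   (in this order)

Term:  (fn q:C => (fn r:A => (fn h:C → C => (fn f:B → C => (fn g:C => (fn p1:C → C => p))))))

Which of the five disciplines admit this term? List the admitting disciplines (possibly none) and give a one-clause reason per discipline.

admitted in: affine, unrestricted
usage: p=1, q (λ-bound)=0, r (λ-bound)=0, h (λ-bound)=0, f (λ-bound)=0, g (λ-bound)=0, p1 (λ-bound)=0
uses in reading order: p
typing: ✓ — C → A → (C → C) → (B → C) → C → (C → C) → B
ordered ✗ (q, r, h, f, g, p1 left unused)
linear ✗ (q, r, h, f, g, p1 left unused)
affine ✓ (p, q, r, h, f, g, p1: no repeats, contraction unneeded)
relevant ✗ (q, r, h, f, g, p1 left unused)
unrestricted ✓ (well-typed at C → A → (C → C) → (B → C) → C → (C → C) → B; no restrictions here)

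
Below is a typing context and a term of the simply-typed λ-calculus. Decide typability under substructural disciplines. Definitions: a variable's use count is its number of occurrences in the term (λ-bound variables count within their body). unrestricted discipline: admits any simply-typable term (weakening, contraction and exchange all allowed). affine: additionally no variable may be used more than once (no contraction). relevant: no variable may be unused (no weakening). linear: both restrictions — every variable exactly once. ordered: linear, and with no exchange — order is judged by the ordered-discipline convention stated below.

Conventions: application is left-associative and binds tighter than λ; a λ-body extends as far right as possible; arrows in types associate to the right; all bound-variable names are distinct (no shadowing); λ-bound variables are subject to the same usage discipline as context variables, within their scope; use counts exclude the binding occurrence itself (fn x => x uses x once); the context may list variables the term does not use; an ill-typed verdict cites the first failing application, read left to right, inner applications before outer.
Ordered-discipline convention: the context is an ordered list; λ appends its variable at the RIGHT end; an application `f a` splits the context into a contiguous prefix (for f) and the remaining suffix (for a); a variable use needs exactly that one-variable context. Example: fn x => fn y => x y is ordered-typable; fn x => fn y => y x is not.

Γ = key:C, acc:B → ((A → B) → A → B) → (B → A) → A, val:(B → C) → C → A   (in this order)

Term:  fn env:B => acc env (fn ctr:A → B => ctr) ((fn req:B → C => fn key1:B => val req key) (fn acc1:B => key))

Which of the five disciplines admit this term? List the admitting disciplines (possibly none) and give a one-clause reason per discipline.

admitting disciplines: unrestricted
use counts: key ×2, acc ×1, val ×1, env [bound] ×1, ctr [bound] ×1, req [bound] ×1, key1 [bound] ×0, acc1 [bound] ×0
use order (left to right): acc, env, ctr, val, req, key, key
typing: ✓ — B → A
ordered: ✗ — uses contraction: key ×2; key1, acc1 never used (weakening)
linear: ✗ — uses contraction: key ×2; key1, acc1 never used (weakening)
affine: ✗ — uses contraction: key ×2
relevant: ✗ — key1, acc1 never used (weakening)
unrestricted: ✓ — simply typable at B → A; W, C, E all held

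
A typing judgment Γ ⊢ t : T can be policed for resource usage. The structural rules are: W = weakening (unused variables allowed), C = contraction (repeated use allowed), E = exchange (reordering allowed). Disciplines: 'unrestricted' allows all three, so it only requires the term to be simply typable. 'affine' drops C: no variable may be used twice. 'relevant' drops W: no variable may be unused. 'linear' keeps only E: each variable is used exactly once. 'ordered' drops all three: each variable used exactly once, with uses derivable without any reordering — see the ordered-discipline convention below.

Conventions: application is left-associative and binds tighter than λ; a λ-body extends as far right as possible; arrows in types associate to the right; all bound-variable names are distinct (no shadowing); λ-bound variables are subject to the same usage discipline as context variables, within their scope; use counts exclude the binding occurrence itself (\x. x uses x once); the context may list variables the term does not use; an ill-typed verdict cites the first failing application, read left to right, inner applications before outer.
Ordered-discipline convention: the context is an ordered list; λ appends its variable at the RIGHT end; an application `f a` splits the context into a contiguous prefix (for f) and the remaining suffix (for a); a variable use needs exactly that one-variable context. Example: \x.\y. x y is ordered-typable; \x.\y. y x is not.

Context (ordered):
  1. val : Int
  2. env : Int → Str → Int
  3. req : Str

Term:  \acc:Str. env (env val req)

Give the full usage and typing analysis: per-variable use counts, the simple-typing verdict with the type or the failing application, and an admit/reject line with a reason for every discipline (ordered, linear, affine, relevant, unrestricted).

counts: val: 1×; env: 2×; req: 1×; acc [bound]: 0×
left-to-right use order: env, env, val, req
typing: well-typed — term : Str → Str → Int
ordered: ✗ — uses contraction: env ×2; needs weakening: acc unused
linear: ✗ — uses contraction: env ×2; needs weakening: acc unused
affine: ✗ — uses contraction: env ×2
relevant: ✗ — needs weakening: acc unused
unrestricted: ✓ — well-typed at Str → Str → Int; no restrictions here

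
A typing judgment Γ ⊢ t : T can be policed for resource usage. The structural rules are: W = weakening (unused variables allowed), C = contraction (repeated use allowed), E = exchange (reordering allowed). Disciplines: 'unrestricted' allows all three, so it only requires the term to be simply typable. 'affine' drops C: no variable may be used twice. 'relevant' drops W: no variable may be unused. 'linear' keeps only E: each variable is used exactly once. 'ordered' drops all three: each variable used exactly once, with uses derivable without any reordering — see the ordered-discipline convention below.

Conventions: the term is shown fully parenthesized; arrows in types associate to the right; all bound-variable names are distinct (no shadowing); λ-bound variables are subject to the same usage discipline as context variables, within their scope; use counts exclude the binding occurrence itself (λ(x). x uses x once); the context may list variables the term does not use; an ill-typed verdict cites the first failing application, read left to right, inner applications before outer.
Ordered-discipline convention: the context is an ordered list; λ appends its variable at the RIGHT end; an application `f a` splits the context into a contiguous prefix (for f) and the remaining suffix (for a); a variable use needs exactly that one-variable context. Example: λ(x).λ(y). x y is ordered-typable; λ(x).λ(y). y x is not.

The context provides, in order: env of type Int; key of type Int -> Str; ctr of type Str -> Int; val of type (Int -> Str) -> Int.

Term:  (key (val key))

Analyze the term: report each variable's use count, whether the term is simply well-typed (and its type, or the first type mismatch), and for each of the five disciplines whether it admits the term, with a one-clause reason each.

usage: env ×0, key ×2, ctr ×0, val ×1
left-to-right use order: key, val, key
typing: well-typed at Str
ordered: ✗ — uses contraction: key ×2; needs weakening: env, ctr unused
linear: ✗ — uses contraction: key ×2; needs weakening: env, ctr unused
affine: ✗ — uses contraction: key ×2
relevant: ✗ — needs weakening: env, ctr unused
unrestricted: ✓ — typability at Str is all that's needed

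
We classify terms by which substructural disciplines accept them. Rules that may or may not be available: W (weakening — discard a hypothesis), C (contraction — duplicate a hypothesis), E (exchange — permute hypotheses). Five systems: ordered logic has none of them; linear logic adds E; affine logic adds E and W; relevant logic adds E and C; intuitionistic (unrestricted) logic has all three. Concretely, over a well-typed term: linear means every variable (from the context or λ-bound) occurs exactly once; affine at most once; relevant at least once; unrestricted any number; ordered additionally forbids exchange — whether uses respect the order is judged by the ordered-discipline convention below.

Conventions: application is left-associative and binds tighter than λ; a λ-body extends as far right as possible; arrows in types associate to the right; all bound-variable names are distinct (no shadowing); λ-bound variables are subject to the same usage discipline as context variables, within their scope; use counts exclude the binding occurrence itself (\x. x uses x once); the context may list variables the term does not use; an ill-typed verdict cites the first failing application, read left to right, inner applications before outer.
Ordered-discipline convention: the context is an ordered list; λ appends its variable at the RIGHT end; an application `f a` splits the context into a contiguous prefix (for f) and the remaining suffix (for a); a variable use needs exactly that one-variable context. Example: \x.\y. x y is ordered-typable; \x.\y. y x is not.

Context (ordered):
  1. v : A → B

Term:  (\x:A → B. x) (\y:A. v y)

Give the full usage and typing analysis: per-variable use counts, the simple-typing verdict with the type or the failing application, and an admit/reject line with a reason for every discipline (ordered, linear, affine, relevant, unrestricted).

counts: v: 1×; x [bound]: 1×; y [bound]: 1×
order of uses: x, v, y
typing: well-typed at A → B
ordered: ✓, one use each (v, x, y); ordered split holds
linear: ✓, each of v, x, y used exactly once
affine: ✓, at most one use each (v, x, y)
relevant: ✓, at least one use each (v, x, y)
unrestricted: ✓, type-checks (A → B) and nothing is barred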